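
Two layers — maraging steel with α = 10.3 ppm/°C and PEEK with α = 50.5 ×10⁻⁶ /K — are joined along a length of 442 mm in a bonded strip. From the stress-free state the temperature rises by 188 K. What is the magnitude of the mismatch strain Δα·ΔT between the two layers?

7.56×10⁻³

Δα = |10.3 − 50.5|×10⁻⁶/K = 40.2×10⁻⁶/K.
Mismatch strain = Δα·ΔT = 40.2×10⁻⁶ × 188.0 = 7.56×10⁻³.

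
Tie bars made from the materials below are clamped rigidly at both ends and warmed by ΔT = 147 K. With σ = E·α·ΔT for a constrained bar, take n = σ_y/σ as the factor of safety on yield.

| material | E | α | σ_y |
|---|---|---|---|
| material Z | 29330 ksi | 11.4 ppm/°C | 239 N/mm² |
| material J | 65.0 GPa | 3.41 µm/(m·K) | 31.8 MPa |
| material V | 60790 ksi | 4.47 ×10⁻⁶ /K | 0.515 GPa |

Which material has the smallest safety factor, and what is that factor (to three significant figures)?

Converting E to GPa, α to ×10⁻⁶/K, σ_y to MPa, then σ and n for each:
  material Z: E = 202.2, α = 11.4, σ_y = 239.0 → σ = 339 MPa, n = 0.705
  material J: E = 65.00, α = 3.41, σ_y = 31.80 → σ = 32.6 MPa, n = 0.976
  material V: E = 419.1, α = 4.47, σ_y = 515.0 → σ = 275 MPa, n = 1.87
Material Z has the lowest safety factor, n = 0.705.

material Z, n = 0.705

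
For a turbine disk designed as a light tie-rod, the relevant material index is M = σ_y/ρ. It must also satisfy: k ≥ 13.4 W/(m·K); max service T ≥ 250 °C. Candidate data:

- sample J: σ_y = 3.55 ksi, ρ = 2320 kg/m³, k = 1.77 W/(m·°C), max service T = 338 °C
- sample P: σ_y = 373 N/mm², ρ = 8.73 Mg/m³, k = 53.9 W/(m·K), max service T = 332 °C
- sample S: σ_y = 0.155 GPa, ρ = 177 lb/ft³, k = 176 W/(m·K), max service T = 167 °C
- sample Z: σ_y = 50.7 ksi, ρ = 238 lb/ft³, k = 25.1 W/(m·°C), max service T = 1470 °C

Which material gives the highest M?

sample Z

Screen on constraints: k ≥ 13.4 W/(m·K); max service T ≥ 250 °C. Survivors: sample P, sample Z.
Convert each candidate to consistent units, then evaluate M:
  sample P: σ_y = 373.0 MPa, ρ = 8730 kg/m³
  sample Z: σ_y = 349.6 MPa, ρ = 3812 kg/m³
  sample Z: M = 91.7 kN·m/kg
  sample P: M = 42.7 kN·m/kg
Highest index: sample Z.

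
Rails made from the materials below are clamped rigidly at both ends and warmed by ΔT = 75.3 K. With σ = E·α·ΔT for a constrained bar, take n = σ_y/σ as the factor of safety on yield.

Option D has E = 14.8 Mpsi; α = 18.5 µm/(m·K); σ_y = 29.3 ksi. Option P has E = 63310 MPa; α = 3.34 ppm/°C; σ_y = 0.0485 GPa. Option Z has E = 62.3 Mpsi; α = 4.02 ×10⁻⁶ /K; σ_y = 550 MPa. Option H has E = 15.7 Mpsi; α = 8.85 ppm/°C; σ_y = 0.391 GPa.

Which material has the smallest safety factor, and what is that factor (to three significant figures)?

option D, n = 1.42

With everything in SI (GPa, ×10⁻⁶/K, MPa):
  option D: E = 102.0, α = 18.5, σ_y = 202.0 → σ = 142 MPa, n = 1.42
  option P: E = 63.31, α = 3.34, σ_y = 48.50 → σ = 15.9 MPa, n = 3.05
  option Z: E = 429.5, α = 4.02, σ_y = 550.0 → σ = 130 MPa, n = 4.23
  option H: E = 108.2, α = 8.85, σ_y = 391.0 → σ = 72.1 MPa, n = 5.42
Option D has the lowest safety factor, n = 1.42.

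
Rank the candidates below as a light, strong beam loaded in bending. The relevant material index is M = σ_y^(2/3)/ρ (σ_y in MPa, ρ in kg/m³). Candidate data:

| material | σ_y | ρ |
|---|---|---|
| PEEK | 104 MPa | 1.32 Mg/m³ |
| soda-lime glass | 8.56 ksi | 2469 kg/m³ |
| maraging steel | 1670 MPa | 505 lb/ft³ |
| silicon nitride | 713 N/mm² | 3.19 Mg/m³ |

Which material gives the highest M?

silicon nitride

Convert each candidate to consistent units, then evaluate M:
  PEEK: σ_y = 104.0 MPa, ρ = 1320 kg/m³
  soda-lime glass: σ_y = 59.02 MPa, ρ = 2469 kg/m³
  maraging steel: σ_y = 1670 MPa, ρ = 8089 kg/m³
  silicon nitride: σ_y = 713.0 MPa, ρ = 3190 kg/m³
  silicon nitride: M = 25.0×10⁻³
  maraging steel: M = 17.4×10⁻³
  PEEK: M = 16.8×10⁻³
  soda-lime glass: M = 6.14×10⁻³
Silicon nitride ranks first.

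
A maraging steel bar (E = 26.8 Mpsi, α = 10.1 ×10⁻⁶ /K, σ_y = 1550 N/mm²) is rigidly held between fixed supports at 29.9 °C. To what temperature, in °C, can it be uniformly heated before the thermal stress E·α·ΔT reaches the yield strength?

E = 26.8 Mpsi = 184.8 GPa.
σ_y = 1550 N/mm² = 1550 MPa.
E·α·ΔT = 1550 MPa ⇒ ΔT = 1550 / (184.8×10³ × 10.1×10⁻⁶) = 830.5 K.
T = 29.9 + 830.5 = 860.4 °C.

860 °C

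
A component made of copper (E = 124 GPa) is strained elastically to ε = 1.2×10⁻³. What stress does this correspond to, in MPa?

σ = E·ε = 124000 MPa × 1.2×10⁻³ = 149 MPa.

149 MPa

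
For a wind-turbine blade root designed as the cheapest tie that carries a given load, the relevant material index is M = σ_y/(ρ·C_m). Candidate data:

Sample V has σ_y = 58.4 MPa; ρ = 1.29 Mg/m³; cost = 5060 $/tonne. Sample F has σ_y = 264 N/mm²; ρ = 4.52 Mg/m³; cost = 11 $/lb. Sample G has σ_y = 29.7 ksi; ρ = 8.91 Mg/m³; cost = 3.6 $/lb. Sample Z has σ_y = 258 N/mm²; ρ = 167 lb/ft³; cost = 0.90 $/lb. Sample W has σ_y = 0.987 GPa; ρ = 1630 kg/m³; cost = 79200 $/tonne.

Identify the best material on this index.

sample Z

Putting every candidate on a common basis:
  sample V: σ_y = 58.40 MPa, ρ = 1290 kg/m³, cost = 5.060 $/kg
  sample F: σ_y = 264.0 MPa, ρ = 4520 kg/m³, cost = 24.25 $/kg
  sample G: σ_y = 204.8 MPa, ρ = 8910 kg/m³, cost = 7.937 $/kg
  sample Z: σ_y = 258.0 MPa, ρ = 2675 kg/m³, cost = 1.984 $/kg
  sample W: σ_y = 987.0 MPa, ρ = 1630 kg/m³, cost = 79.20 $/kg
  sample Z: M = 48.6 kN·m per $
  sample V: M = 8.95 kN·m per $
  sample W: M = 7.65 kN·m per $
  sample G: M = 2.90 kN·m per $
  sample F: M = 2.41 kN·m per $
Sample Z has the largest M.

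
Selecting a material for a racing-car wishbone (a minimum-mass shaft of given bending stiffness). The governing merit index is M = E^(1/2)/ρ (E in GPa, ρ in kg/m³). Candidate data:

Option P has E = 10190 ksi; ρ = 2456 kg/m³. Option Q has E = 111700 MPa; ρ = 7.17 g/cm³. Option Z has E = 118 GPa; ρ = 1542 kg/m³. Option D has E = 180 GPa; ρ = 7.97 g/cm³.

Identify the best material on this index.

option Z

Normalizing units and computing the index:
  option P: E = 70.26 GPa, ρ = 2456 kg/m³
  option Q: E = 111.7 GPa, ρ = 7170 kg/m³
  option Z: E = 118.0 GPa, ρ = 1542 kg/m³
  option D: E = 180.0 GPa, ρ = 7970 kg/m³
  option Z: M = 7.04×10⁻³
  option P: M = 3.41×10⁻³
  option D: M = 1.68×10⁻³
  option Q: M = 1.47×10⁻³
The maximum is for option Z.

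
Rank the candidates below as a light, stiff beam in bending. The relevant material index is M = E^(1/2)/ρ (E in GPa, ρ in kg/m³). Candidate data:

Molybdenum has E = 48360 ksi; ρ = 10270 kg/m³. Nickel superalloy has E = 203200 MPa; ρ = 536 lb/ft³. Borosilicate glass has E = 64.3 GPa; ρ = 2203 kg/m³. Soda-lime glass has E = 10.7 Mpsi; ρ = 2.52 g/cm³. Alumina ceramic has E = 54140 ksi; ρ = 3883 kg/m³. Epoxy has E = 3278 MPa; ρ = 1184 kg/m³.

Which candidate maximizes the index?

alumina ceramic

After converting to SI:
  molybdenum: E = 333.4 GPa, ρ = 10270 kg/m³
  nickel superalloy: E = 203.2 GPa, ρ = 8586 kg/m³
  borosilicate glass: E = 64.30 GPa, ρ = 2203 kg/m³
  soda-lime glass: E = 73.77 GPa, ρ = 2520 kg/m³
  alumina ceramic: E = 373.3 GPa, ρ = 3883 kg/m³
  epoxy: E = 3.278 GPa, ρ = 1184 kg/m³
  alumina ceramic: M = 4.98×10⁻³
  borosilicate glass: M = 3.64×10⁻³
  soda-lime glass: M = 3.41×10⁻³
  molybdenum: M = 1.78×10⁻³
  nickel superalloy: M = 1.66×10⁻³
  epoxy: M = 1.53×10⁻³
Alumina ceramic ranks first.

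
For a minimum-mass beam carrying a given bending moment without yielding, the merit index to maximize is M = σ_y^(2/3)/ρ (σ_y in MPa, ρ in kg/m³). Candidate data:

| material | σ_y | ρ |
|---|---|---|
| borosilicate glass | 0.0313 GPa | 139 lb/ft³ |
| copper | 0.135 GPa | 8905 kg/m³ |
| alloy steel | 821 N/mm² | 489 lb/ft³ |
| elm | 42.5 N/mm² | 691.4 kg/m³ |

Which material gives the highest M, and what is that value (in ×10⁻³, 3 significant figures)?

elm, M = 17.6×10⁻³

Convert each candidate to consistent units, then evaluate M:
  borosilicate glass: σ_y = 31.30 MPa, ρ = 2227 kg/m³
  copper: σ_y = 135.0 MPa, ρ = 8905 kg/m³
  alloy steel: σ_y = 821.0 MPa, ρ = 7833 kg/m³
  elm: σ_y = 42.50 MPa, ρ = 691.4 kg/m³
  elm: M = 17.6×10⁻³
  alloy steel: M = 11.2×10⁻³
  borosilicate glass: M = 4.46×10⁻³
  copper: M = 2.96×10⁻³
Elm has the largest M.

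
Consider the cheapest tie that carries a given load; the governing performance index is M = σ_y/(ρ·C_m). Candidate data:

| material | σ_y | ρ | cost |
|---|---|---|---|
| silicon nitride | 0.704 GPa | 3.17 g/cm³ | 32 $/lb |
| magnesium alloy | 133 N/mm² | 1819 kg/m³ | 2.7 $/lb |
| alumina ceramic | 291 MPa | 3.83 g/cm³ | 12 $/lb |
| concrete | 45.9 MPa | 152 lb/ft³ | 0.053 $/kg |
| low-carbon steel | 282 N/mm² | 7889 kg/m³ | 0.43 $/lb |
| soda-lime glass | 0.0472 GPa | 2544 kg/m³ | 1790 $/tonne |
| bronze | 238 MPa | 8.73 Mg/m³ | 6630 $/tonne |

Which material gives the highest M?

concrete

Convert each candidate to consistent units, then evaluate M:
  silicon nitride: σ_y = 704.0 MPa, ρ = 3170 kg/m³, cost = 70.55 $/kg
  magnesium alloy: σ_y = 133.0 MPa, ρ = 1819 kg/m³, cost = 5.952 $/kg
  alumina ceramic: σ_y = 291.0 MPa, ρ = 3830 kg/m³, cost = 26.46 $/kg
  concrete: σ_y = 45.90 MPa, ρ = 2435 kg/m³, cost = 0.05300 $/kg
  low-carbon steel: σ_y = 282.0 MPa, ρ = 7889 kg/m³, cost = 0.9480 $/kg
  soda-lime glass: σ_y = 47.20 MPa, ρ = 2544 kg/m³, cost = 1.790 $/kg
  bronze: σ_y = 238.0 MPa, ρ = 8730 kg/m³, cost = 6.630 $/kg
  concrete: M = 356 kN·m per $
  low-carbon steel: M = 37.7 kN·m per $
  magnesium alloy: M = 12.3 kN·m per $
  soda-lime glass: M = 10.4 kN·m per $
  bronze: M = 4.11 kN·m per $
  silicon nitride: M = 3.15 kN·m per $
  alumina ceramic: M = 2.87 kN·m per $
The maximum is for concrete.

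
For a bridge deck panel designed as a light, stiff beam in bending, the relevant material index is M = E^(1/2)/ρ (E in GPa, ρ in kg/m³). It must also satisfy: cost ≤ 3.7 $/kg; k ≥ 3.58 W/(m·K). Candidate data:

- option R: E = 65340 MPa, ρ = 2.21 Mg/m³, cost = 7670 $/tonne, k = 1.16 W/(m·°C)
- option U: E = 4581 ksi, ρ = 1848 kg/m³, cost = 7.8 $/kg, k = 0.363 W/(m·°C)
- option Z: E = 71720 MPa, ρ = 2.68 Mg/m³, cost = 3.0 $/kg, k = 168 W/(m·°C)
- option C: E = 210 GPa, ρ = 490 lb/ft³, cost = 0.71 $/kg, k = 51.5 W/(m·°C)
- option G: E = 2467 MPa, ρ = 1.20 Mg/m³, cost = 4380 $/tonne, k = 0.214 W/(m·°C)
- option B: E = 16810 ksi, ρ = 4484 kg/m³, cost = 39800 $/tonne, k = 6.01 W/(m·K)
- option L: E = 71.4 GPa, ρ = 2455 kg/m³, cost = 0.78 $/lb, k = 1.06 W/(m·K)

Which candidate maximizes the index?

option Z

Screen on constraints: cost ≤ 3.7 $/kg; k ≥ 3.58 W/(m·K). Survivors: option Z, option C.
After converting to SI:
  option Z: E = 71.72 GPa, ρ = 2680 kg/m³
  option C: E = 210.0 GPa, ρ = 7849 kg/m³
  option Z: M = 3.16×10⁻³
  option C: M = 1.85×10⁻³
Option Z has the largest M.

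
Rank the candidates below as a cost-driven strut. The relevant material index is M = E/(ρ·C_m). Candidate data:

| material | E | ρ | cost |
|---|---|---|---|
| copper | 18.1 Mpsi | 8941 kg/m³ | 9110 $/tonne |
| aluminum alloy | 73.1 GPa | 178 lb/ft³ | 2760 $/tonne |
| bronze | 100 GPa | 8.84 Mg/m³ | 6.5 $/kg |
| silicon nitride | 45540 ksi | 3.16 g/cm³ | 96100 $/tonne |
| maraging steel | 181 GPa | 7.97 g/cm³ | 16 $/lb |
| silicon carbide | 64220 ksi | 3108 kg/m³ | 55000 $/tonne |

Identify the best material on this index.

aluminum alloy

Putting every candidate on a common basis:
  copper: E = 124.8 GPa, ρ = 8941 kg/m³, cost = 9.110 $/kg
  aluminum alloy: E = 73.10 GPa, ρ = 2851 kg/m³, cost = 2.760 $/kg
  bronze: E = 100.0 GPa, ρ = 8840 kg/m³, cost = 6.500 $/kg
  silicon nitride: E = 314.0 GPa, ρ = 3160 kg/m³, cost = 96.10 $/kg
  maraging steel: E = 181.0 GPa, ρ = 7970 kg/m³, cost = 35.27 $/kg
  silicon carbide: E = 442.8 GPa, ρ = 3108 kg/m³, cost = 55.00 $/kg
  aluminum alloy: M = 9.29 MN·m per $
  silicon carbide: M = 2.59 MN·m per $
  bronze: M = 1.74 MN·m per $
  copper: M = 1.53 MN·m per $
  silicon nitride: M = 1.03 MN·m per $
  maraging steel: M = 0.644 MN·m per $
Aluminum alloy has the largest M.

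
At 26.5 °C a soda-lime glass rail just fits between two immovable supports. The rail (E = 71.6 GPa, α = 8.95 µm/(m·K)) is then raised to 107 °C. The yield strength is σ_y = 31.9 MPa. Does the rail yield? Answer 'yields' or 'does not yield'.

yields

ΔT = 80.50 K. Constrained thermal stress σ = E·α·ΔT = 71.60×10³ MPa × 8.95×10⁻⁶ × 80.50 = 51.6 MPa (compressive).
Compare to σ_y = 31.9 MPa: σ ≥ σ_y, so it yields.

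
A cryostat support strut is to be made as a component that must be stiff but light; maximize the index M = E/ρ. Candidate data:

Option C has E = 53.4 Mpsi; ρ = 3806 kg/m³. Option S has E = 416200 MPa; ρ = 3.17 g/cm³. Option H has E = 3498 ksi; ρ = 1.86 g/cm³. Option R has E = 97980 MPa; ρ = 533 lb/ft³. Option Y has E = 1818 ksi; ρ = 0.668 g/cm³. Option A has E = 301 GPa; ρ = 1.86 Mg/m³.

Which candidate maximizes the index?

Normalizing units and computing the index:
  option C: E = 368.2 GPa, ρ = 3806 kg/m³
  option S: E = 416.2 GPa, ρ = 3170 kg/m³
  option H: E = 24.12 GPa, ρ = 1860 kg/m³
  option R: E = 97.98 GPa, ρ = 8538 kg/m³
  option Y: E = 12.53 GPa, ρ = 668.0 kg/m³
  option A: E = 301.0 GPa, ρ = 1860 kg/m³
  option A: M = 162 MN·m/kg
  option S: M = 131 MN·m/kg
  option C: M = 96.7 MN·m/kg
  option Y: M = 18.8 MN·m/kg
  option H: M = 13.0 MN·m/kg
  option R: M = 11.5 MN·m/kg
Highest index: option A.

option A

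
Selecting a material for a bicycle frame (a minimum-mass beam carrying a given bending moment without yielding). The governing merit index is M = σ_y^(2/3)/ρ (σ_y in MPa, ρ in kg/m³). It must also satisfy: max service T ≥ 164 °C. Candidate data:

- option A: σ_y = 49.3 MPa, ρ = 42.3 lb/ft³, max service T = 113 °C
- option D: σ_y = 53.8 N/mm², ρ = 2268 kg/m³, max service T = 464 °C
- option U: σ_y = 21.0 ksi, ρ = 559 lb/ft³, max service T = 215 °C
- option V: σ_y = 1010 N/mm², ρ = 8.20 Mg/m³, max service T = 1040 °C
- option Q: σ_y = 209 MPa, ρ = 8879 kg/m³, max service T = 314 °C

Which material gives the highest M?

option V

Screen on constraints: max service T ≥ 164 °C. Survivors: option D, option U, option V, option Q.
Convert each candidate to consistent units, then evaluate M:
  option D: σ_y = 53.80 MPa, ρ = 2268 kg/m³
  option U: σ_y = 144.8 MPa, ρ = 8954 kg/m³
  option V: σ_y = 1010 MPa, ρ = 8200 kg/m³
  option Q: σ_y = 209.0 MPa, ρ = 8879 kg/m³
  option V: M = 12.3×10⁻³
  option D: M = 6.28×10⁻³
  option Q: M = 3.97×10⁻³
  option U: M = 3.08×10⁻³
Option V has the largest M.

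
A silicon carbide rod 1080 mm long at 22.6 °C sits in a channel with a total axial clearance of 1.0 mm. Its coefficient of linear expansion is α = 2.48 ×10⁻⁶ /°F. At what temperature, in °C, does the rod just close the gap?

α = 2.48×10⁻⁶/°F × 9/5 = 4.46×10⁻⁶/K.
α·L₀·ΔT = 1.0 mm ⇒ ΔT = 1.0 / (4.46×10⁻⁶ × 1080.0) = 207.4 K.
T = 22.6 + 207.4 = 230.0 °C.

230 °C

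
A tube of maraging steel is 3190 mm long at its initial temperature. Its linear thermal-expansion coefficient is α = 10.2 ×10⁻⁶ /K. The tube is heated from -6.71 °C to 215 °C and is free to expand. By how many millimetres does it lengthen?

7.21 mm

ΔT = 215 − (-6.71) = 221.7 K.
ΔL = α·L₀·ΔT = 10.2×10⁻⁶ × 3190 mm × 221.7 K = 7.21 mm.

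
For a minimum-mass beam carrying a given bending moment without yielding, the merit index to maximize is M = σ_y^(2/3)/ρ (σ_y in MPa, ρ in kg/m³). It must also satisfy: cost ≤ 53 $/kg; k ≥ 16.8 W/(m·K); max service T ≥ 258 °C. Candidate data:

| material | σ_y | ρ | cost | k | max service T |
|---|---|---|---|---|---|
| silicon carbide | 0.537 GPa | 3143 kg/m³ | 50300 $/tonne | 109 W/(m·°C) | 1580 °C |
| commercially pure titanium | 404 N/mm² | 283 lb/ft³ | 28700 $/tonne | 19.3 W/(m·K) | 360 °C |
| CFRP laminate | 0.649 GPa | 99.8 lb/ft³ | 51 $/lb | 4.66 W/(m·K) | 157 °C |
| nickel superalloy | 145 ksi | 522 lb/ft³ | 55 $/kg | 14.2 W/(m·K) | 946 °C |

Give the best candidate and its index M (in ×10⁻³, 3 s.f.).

silicon carbide, M = 21.0×10⁻³

Screen on constraints: cost ≤ 53 $/kg; k ≥ 16.8 W/(m·K); max service T ≥ 258 °C. Survivors: silicon carbide, commercially pure titanium.
Putting every candidate on a common basis:
  silicon carbide: σ_y = 537.0 MPa, ρ = 3143 kg/m³
  commercially pure titanium: σ_y = 404.0 MPa, ρ = 4533 kg/m³
  silicon carbide: M = 21.0×10⁻³
  commercially pure titanium: M = 12.1×10⁻³
The maximum is for silicon carbide.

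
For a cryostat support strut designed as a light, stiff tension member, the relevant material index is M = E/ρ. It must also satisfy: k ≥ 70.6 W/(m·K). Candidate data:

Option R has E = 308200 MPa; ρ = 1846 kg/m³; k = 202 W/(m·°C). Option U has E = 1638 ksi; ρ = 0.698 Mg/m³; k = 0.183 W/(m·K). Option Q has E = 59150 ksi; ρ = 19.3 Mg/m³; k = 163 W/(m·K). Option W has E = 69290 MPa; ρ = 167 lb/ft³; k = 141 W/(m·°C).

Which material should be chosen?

Screen on constraints: k ≥ 70.6 W/(m·K). Survivors: option R, option Q, option W.
Normalizing units and computing the index:
  option R: E = 308.2 GPa, ρ = 1846 kg/m³
  option Q: E = 407.8 GPa, ρ = 19300 kg/m³
  option W: E = 69.29 GPa, ρ = 2675 kg/m³
  option R: M = 167 MN·m/kg
  option W: M = 25.9 MN·m/kg
  option Q: M = 21.1 MN·m/kg
Option R has the largest M.

option R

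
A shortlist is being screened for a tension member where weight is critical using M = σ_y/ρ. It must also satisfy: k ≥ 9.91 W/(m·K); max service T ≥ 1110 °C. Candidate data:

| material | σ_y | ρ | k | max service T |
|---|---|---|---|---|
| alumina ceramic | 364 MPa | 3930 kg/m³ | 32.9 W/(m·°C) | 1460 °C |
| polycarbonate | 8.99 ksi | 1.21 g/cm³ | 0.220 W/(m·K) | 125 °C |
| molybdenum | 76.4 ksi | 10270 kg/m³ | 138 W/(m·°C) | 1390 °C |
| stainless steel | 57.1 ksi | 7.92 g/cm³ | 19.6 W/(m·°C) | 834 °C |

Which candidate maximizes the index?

Screen on constraints: k ≥ 9.91 W/(m·K); max service T ≥ 1110 °C. Survivors: alumina ceramic, molybdenum.
Putting every candidate on a common basis:
  alumina ceramic: σ_y = 364.0 MPa, ρ = 3930 kg/m³
  molybdenum: σ_y = 526.8 MPa, ρ = 10270 kg/m³
  alumina ceramic: M = 92.6 kN·m/kg
  molybdenum: M = 51.3 kN·m/kg
Alumina ceramic ranks first.

alumina ceramic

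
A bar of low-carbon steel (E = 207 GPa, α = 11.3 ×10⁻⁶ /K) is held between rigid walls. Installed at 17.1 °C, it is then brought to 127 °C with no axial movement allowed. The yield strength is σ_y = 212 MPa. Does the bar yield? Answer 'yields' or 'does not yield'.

yields

ΔT = 109.9 K. Constrained thermal stress σ = E·α·ΔT = 207.0×10³ MPa × 11.3×10⁻⁶ × 109.9 = 257 MPa (compressive).
Compare to σ_y = 212 MPa: σ ≥ σ_y, so it yields.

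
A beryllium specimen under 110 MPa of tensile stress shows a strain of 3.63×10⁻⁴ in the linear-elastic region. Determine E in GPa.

E = σ/ε = 110 MPa / 3.63×10⁻⁴ = 303000 MPa = 303 GPa.

303 GPa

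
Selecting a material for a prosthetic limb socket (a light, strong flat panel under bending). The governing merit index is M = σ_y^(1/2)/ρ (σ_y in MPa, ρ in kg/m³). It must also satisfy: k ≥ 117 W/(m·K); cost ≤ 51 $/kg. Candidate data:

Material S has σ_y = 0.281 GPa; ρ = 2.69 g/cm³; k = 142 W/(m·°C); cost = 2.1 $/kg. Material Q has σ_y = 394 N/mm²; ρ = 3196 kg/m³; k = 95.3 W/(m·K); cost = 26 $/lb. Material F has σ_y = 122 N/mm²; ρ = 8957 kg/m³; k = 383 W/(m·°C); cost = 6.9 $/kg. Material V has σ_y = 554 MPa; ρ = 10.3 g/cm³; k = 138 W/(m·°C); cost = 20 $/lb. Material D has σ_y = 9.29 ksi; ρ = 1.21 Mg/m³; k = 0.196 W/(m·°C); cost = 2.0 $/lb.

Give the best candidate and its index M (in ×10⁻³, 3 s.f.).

material S, M = 6.23×10⁻³

Screen on constraints: k ≥ 117 W/(m·K); cost ≤ 51 $/kg. Survivors: material S, material F, material V.
Convert each candidate to consistent units, then evaluate M:
  material S: σ_y = 281.0 MPa, ρ = 2690 kg/m³
  material F: σ_y = 122.0 MPa, ρ = 8957 kg/m³
  material V: σ_y = 554.0 MPa, ρ = 10300 kg/m³
  material S: M = 6.23×10⁻³
  material V: M = 2.29×10⁻³
  material F: M = 1.23×10⁻³
Highest index: material S.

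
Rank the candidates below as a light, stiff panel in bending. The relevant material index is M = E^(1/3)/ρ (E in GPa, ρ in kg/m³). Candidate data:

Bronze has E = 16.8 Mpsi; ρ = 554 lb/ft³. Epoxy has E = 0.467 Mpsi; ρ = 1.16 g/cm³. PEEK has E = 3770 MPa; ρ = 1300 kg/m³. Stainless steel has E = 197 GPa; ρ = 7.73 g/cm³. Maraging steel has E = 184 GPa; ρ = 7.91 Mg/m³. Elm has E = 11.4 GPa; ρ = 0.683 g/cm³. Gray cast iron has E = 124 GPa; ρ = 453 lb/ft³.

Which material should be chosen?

elm

In SI units:
  bronze: E = 115.8 GPa, ρ = 8874 kg/m³
  epoxy: E = 3.220 GPa, ρ = 1160 kg/m³
  PEEK: E = 3.770 GPa, ρ = 1300 kg/m³
  stainless steel: E = 197.0 GPa, ρ = 7730 kg/m³
  maraging steel: E = 184.0 GPa, ρ = 7910 kg/m³
  elm: E = 11.40 GPa, ρ = 683.0 kg/m³
  gray cast iron: E = 124.0 GPa, ρ = 7256 kg/m³
  elm: M = 3.30×10⁻³
  epoxy: M = 1.27×10⁻³
  PEEK: M = 1.20×10⁻³
  stainless steel: M = 0.753×10⁻³
  maraging steel: M = 0.719×10⁻³
  gray cast iron: M = 0.687×10⁻³
  bronze: M = 0.549×10⁻³
Elm ranks first.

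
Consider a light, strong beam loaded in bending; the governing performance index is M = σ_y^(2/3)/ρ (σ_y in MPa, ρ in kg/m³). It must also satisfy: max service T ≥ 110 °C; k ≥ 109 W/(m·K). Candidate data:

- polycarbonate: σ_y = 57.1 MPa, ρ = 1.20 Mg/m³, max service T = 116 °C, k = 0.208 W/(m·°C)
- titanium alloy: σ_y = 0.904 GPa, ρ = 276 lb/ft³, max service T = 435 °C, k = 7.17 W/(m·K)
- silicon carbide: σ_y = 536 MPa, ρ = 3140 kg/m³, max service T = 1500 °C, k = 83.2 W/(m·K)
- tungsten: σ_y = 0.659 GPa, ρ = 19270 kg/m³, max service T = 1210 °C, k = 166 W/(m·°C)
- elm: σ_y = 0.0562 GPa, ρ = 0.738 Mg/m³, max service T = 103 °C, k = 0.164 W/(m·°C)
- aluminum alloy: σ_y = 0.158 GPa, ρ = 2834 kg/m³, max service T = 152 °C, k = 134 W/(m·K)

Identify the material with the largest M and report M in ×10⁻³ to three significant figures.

Screen on constraints: max service T ≥ 110 °C; k ≥ 109 W/(m·K). Survivors: tungsten, aluminum alloy.
Normalizing units and computing the index:
  tungsten: σ_y = 659.0 MPa, ρ = 19270 kg/m³
  aluminum alloy: σ_y = 158.0 MPa, ρ = 2834 kg/m³
  aluminum alloy: M = 10.3×10⁻³
  tungsten: M = 3.93×10⁻³
The maximum is for aluminum alloy.

aluminum alloy, M = 10.3×10⁻³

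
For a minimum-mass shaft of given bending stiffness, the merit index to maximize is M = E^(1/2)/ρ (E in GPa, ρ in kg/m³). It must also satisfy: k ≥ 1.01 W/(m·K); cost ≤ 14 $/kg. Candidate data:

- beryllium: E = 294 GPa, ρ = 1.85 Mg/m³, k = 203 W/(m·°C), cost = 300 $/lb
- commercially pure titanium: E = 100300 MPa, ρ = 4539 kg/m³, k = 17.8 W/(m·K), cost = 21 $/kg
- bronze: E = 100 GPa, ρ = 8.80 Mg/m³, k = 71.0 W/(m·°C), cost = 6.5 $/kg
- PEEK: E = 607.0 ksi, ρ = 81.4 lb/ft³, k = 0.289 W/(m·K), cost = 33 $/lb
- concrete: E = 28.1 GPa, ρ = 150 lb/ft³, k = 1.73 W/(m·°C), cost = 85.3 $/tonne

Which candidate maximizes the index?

Screen on constraints: k ≥ 1.01 W/(m·K); cost ≤ 14 $/kg. Survivors: bronze, concrete.
Normalizing units and computing the index:
  bronze: E = 100.0 GPa, ρ = 8800 kg/m³
  concrete: E = 28.10 GPa, ρ = 2403 kg/m³
  concrete: M = 2.21×10⁻³
  bronze: M = 1.14×10⁻³
Highest index: concrete.

concrete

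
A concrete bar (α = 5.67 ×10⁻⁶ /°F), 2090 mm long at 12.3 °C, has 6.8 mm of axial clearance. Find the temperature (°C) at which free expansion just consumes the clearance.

α = 5.67×10⁻⁶/°F × 9/5 = 10.2×10⁻⁶/K.
α·L₀·ΔT = 6.8 mm ⇒ ΔT = 6.8 / (10.2×10⁻⁶ × 2090.0) = 318.8 K.
T = 12.3 + 318.8 = 331.1 °C.

331 °C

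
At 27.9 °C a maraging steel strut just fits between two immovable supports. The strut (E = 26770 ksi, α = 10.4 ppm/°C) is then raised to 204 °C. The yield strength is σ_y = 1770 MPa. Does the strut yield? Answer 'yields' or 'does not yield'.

does not yield

E = 26770 ksi = 184.6 GPa.
ΔT = 176.1 K. Constrained thermal stress σ = E·α·ΔT = 184.6×10³ MPa × 10.4×10⁻⁶ × 176.1 = 338 MPa (compressive).
Compare to σ_y = 1770 MPa: σ < σ_y, so it does not yield.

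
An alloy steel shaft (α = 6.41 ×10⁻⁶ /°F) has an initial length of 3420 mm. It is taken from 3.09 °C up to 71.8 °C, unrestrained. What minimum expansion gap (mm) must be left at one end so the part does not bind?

2.71 mm

Convert α: 6.41×10⁻⁶/°F × (9/5) = 11.5×10⁻⁶/K.
ΔT = 71.8 − 3.09 = 68.71 K.
ΔL = α·L₀·ΔT = 11.5×10⁻⁶ × 3420 mm × 68.71 K = 2.71 mm.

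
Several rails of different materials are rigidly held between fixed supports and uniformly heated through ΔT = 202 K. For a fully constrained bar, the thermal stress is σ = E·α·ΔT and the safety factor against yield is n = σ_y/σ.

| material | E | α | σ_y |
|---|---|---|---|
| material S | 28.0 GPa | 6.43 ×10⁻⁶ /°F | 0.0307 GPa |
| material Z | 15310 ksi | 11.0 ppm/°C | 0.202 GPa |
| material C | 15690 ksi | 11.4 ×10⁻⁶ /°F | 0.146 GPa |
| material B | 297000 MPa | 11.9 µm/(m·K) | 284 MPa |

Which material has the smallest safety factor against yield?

material C

Converting E to GPa, α to ×10⁻⁶/K, σ_y to MPa, then σ and n for each:
  material S: E = 28.00, α = 11.6, σ_y = 30.70 → σ = 65.5 MPa, n = 0.469
  material Z: E = 105.6, α = 11.0, σ_y = 202.0 → σ = 235 MPa, n = 0.861
  material C: E = 108.2, α = 20.5, σ_y = 146.0 → σ = 448 MPa, n = 0.326
  material B: E = 297.0, α = 11.9, σ_y = 284.0 → σ = 714 MPa, n = 0.398
Smallest n: material C with n = 0.326.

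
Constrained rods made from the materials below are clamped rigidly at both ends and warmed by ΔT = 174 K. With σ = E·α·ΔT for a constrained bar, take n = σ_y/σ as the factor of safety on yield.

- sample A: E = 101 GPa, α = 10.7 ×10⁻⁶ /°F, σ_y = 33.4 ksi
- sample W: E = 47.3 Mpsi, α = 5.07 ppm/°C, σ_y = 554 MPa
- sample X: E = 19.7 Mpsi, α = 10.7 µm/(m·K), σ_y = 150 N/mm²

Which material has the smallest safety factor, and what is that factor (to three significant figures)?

Per material, after unit conversion:
  sample A: E = 101.0, α = 19.3, σ_y = 230.3 → σ = 338 MPa, n = 0.680
  sample W: E = 326.1, α = 5.07, σ_y = 554.0 → σ = 288 MPa, n = 1.93
  sample X: E = 135.8, α = 10.7, σ_y = 150.0 → σ = 253 MPa, n = 0.593
The minimum is sample X at n = 0.593.

sample X, n = 0.593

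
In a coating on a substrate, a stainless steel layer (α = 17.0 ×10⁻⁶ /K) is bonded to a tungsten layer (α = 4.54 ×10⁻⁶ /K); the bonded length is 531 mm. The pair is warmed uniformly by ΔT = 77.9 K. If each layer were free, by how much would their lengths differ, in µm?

Δα = |17.0 − 4.54|×10⁻⁶/K = 12.5×10⁻⁶/K.
ΔL_mismatch = Δα·L·ΔT = 12.5×10⁻⁶ × 531.0 mm × 77.9 K = 515 µm.

515 µm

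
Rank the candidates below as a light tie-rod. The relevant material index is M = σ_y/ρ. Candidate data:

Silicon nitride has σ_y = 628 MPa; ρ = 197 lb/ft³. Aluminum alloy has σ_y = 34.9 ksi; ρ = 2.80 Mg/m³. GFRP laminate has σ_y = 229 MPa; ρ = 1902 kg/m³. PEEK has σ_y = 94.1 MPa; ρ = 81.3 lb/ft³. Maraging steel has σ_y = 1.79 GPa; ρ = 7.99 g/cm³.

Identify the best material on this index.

maraging steel

Normalizing units and computing the index:
  silicon nitride: σ_y = 628.0 MPa, ρ = 3156 kg/m³
  aluminum alloy: σ_y = 240.6 MPa, ρ = 2800 kg/m³
  GFRP laminate: σ_y = 229.0 MPa, ρ = 1902 kg/m³
  PEEK: σ_y = 94.10 MPa, ρ = 1302 kg/m³
  maraging steel: σ_y = 1790 MPa, ρ = 7990 kg/m³
  maraging steel: M = 224 kN·m/kg
  silicon nitride: M = 199 kN·m/kg
  GFRP laminate: M = 120 kN·m/kg
  aluminum alloy: M = 85.9 kN·m/kg
  PEEK: M = 72.3 kN·m/kg
Maraging steel has the largest M.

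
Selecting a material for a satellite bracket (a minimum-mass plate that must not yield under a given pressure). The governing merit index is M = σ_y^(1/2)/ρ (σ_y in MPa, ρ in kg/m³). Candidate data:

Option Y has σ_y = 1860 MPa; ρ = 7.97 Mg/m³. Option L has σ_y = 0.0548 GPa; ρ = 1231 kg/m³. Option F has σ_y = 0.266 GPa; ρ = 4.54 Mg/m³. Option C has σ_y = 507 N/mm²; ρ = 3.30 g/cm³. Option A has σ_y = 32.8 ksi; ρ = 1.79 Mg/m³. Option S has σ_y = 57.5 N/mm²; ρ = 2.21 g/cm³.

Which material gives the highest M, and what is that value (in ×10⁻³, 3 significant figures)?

Convert each candidate to consistent units, then evaluate M:
  option Y: σ_y = 1860 MPa, ρ = 7970 kg/m³
  option L: σ_y = 54.80 MPa, ρ = 1231 kg/m³
  option F: σ_y = 266.0 MPa, ρ = 4540 kg/m³
  option C: σ_y = 507.0 MPa, ρ = 3300 kg/m³
  option A: σ_y = 226.1 MPa, ρ = 1790 kg/m³
  option S: σ_y = 57.50 MPa, ρ = 2210 kg/m³
  option A: M = 8.40×10⁻³
  option C: M = 6.82×10⁻³
  option L: M = 6.01×10⁻³
  option Y: M = 5.41×10⁻³
  option F: M = 3.59×10⁻³
  option S: M = 3.43×10⁻³
Option A has the largest M.

option A, M = 8.40×10⁻³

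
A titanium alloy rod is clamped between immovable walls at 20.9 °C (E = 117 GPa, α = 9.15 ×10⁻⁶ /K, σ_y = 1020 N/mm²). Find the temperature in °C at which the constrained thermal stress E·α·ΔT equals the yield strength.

σ_y = 1020 N/mm² = 1020 MPa.
E·α·ΔT = 1020 MPa ⇒ ΔT = 1020 / (117.0×10³ × 9.15×10⁻⁶) = 952.8 K.
T = 20.9 + 952.8 = 973.7 °C.

974 °C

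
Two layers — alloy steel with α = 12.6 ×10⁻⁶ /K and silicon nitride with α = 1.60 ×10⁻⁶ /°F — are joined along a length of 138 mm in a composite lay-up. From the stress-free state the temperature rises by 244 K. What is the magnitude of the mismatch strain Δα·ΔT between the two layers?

silicon nitride: α = 1.60×10⁻⁶/°F × 9/5 = 2.88×10⁻⁶/K.
Δα = |12.6 − 2.88|×10⁻⁶/K = 9.72×10⁻⁶/K.
Mismatch strain = Δα·ΔT = 9.72×10⁻⁶ × 244.0 = 2.37×10⁻³.

2.37×10⁻³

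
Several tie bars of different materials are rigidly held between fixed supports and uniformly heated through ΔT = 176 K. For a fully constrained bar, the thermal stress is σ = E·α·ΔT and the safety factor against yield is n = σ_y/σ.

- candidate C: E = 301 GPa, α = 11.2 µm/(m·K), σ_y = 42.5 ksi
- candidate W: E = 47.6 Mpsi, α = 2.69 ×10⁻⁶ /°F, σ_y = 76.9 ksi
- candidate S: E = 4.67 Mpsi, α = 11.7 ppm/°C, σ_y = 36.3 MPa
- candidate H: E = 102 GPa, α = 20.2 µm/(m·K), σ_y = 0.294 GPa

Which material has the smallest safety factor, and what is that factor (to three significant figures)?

candidate C, n = 0.494

In consistent units (E in GPa, α in ×10⁻⁶/K, σ_y in MPa):
  candidate C: E = 301.0, α = 11.2, σ_y = 293.0 → σ = 593 MPa, n = 0.494
  candidate W: E = 328.2, α = 4.84, σ_y = 530.2 → σ = 280 MPa, n = 1.90
  candidate S: E = 32.20, α = 11.7, σ_y = 36.30 → σ = 66.3 MPa, n = 0.547
  candidate H: E = 102.0, α = 20.2, σ_y = 294.0 → σ = 363 MPa, n = 0.811
The minimum is candidate C at n = 0.494.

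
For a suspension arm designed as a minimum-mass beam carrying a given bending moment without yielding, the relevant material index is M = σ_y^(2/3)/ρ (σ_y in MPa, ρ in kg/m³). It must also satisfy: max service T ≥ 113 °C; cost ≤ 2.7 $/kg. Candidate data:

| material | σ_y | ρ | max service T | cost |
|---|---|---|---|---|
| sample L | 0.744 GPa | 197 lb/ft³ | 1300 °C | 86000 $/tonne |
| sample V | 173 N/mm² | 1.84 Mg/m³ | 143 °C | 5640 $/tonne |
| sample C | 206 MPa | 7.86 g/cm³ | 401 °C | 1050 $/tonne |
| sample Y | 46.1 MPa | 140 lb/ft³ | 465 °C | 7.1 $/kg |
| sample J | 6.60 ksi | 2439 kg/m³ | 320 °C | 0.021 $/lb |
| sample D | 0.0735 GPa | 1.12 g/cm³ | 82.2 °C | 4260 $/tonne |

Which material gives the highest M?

sample J

Screen on constraints: max service T ≥ 113 °C; cost ≤ 2.7 $/kg. Survivors: sample C, sample J.
Convert each candidate to consistent units, then evaluate M:
  sample C: σ_y = 206.0 MPa, ρ = 7860 kg/m³
  sample J: σ_y = 45.51 MPa, ρ = 2439 kg/m³
  sample J: M = 5.23×10⁻³
  sample C: M = 4.44×10⁻³
Sample J has the largest M.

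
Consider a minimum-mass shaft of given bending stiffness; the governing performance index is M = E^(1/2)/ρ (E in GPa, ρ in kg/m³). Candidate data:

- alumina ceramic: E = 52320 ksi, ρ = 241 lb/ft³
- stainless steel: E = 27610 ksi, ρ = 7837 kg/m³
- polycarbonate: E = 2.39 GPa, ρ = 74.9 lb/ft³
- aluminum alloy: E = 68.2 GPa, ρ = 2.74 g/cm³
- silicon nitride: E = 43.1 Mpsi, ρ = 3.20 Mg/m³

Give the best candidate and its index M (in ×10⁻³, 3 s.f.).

In SI units:
  alumina ceramic: E = 360.7 GPa, ρ = 3860 kg/m³
  stainless steel: E = 190.4 GPa, ρ = 7837 kg/m³
  polycarbonate: E = 2.390 GPa, ρ = 1200 kg/m³
  aluminum alloy: E = 68.20 GPa, ρ = 2740 kg/m³
  silicon nitride: E = 297.2 GPa, ρ = 3200 kg/m³
  silicon nitride: M = 5.39×10⁻³
  alumina ceramic: M = 4.92×10⁻³
  aluminum alloy: M = 3.01×10⁻³
  stainless steel: M = 1.76×10⁻³
  polycarbonate: M = 1.29×10⁻³
Silicon nitride has the largest M.

silicon nitride, M = 5.39×10⁻³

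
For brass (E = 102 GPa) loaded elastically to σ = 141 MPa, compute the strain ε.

1.38×10⁻³

ε = σ/E = 141 / 102000 = 1.38×10⁻³.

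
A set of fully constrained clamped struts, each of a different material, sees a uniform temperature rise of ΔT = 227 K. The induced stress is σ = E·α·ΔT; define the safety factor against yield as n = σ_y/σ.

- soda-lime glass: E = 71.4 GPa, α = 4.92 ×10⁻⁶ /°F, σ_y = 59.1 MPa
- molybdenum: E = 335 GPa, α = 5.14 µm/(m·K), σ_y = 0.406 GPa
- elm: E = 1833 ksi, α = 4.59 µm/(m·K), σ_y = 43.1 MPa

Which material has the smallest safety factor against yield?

In consistent units (E in GPa, α in ×10⁻⁶/K, σ_y in MPa):
  soda-lime glass: E = 71.40, α = 8.86, σ_y = 59.10 → σ = 144 MPa, n = 0.412
  molybdenum: E = 335.0, α = 5.14, σ_y = 406.0 → σ = 391 MPa, n = 1.04
  elm: E = 12.64, α = 4.59, σ_y = 43.10 → σ = 13.2 MPa, n = 3.27
Soda-lime glass has the lowest safety factor, n = 0.412.

soda-lime glass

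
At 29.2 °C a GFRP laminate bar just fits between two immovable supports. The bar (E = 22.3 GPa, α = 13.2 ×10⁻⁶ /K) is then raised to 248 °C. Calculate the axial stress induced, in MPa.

ΔT = 218.8 K. Constrained thermal stress σ = E·α·ΔT = 22.30×10³ MPa × 13.2×10⁻⁶ × 218.8 = 64.4 MPa (compressive).

64.4 MPa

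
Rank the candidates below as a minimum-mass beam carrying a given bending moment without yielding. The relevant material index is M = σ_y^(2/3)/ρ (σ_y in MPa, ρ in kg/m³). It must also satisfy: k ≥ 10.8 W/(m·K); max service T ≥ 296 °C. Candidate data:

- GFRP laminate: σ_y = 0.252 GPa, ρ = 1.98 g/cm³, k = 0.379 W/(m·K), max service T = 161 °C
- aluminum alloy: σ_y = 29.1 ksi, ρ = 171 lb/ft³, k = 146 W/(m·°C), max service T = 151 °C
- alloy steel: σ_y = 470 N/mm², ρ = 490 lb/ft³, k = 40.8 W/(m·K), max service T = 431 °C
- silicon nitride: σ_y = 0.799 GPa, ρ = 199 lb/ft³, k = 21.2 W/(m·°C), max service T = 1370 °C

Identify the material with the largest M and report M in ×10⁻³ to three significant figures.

silicon nitride, M = 27.0×10⁻³

Screen on constraints: k ≥ 10.8 W/(m·K); max service T ≥ 296 °C. Survivors: alloy steel, silicon nitride.
Convert each candidate to consistent units, then evaluate M:
  alloy steel: σ_y = 470.0 MPa, ρ = 7849 kg/m³
  silicon nitride: σ_y = 799.0 MPa, ρ = 3188 kg/m³
  silicon nitride: M = 27.0×10⁻³
  alloy steel: M = 7.70×10⁻³
Highest index: silicon nitride.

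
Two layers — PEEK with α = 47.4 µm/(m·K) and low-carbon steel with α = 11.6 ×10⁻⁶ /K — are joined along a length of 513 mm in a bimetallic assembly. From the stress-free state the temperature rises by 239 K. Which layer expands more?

PEEK

α(PEEK) = 47.4×10⁻⁶/K vs α(low-carbon steel) = 11.6×10⁻⁶/K.
Higher α expands more for the same ΔT: PEEK.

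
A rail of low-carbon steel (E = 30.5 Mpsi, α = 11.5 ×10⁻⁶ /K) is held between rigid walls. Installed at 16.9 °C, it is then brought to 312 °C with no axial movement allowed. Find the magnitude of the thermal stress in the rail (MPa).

714 MPa

E = 30.5 Mpsi = 210.3 GPa.
ΔT = 295.1 K. Constrained thermal stress σ = E·α·ΔT = 210.3×10³ MPa × 11.5×10⁻⁶ × 295.1 = 714 MPa (compressive).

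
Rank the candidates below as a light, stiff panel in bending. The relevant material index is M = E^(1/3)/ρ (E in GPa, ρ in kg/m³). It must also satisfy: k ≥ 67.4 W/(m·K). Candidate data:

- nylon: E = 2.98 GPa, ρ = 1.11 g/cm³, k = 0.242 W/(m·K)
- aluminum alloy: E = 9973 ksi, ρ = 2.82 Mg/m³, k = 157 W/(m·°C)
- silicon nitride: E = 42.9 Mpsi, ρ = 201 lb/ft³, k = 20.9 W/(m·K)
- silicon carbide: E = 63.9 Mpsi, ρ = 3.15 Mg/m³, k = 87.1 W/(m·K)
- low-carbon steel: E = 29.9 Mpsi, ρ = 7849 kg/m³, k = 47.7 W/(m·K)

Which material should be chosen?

silicon carbide

Screen on constraints: k ≥ 67.4 W/(m·K). Survivors: aluminum alloy, silicon carbide.
In SI units:
  aluminum alloy: E = 68.76 GPa, ρ = 2820 kg/m³
  silicon carbide: E = 440.6 GPa, ρ = 3150 kg/m³
  silicon carbide: M = 2.42×10⁻³
  aluminum alloy: M = 1.45×10⁻³
The maximum is for silicon carbide.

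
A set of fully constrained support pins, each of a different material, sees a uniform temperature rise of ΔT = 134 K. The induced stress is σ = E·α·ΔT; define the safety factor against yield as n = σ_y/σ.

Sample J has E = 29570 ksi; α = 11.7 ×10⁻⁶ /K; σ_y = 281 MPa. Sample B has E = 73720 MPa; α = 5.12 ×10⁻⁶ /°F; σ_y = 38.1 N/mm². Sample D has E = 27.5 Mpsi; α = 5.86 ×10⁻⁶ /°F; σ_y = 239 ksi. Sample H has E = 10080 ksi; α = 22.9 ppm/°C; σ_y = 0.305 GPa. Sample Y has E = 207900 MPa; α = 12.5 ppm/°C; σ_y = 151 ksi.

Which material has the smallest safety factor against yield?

Per material, after unit conversion:
  sample J: E = 203.9, α = 11.7, σ_y = 281.0 → σ = 320 MPa, n = 0.879
  sample B: E = 73.72, α = 9.22, σ_y = 38.10 → σ = 91.0 MPa, n = 0.418
  sample D: E = 189.6, α = 10.5, σ_y = 1648 → σ = 268 MPa, n = 6.15
  sample H: E = 69.50, α = 22.9, σ_y = 305.0 → σ = 213 MPa, n = 1.43
  sample Y: E = 207.9, α = 12.5, σ_y = 1041 → σ = 348 MPa, n = 2.99
The minimum is sample B at n = 0.418.

sample B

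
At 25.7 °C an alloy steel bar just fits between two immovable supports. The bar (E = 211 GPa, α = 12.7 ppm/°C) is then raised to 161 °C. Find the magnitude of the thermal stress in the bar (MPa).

363 MPa

ΔT = 135.3 K. Constrained thermal stress σ = E·α·ΔT = 211.0×10³ MPa × 12.7×10⁻⁶ × 135.3 = 363 MPa (compressive).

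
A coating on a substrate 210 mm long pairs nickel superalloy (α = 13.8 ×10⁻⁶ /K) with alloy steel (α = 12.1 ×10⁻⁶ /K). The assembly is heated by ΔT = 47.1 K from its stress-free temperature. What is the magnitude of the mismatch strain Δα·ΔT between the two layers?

8.01×10⁻⁵

Δα = |13.8 − 12.1|×10⁻⁶/K = 1.70×10⁻⁶/K.
Mismatch strain = Δα·ΔT = 1.70×10⁻⁶ × 47.1 = 8.01×10⁻⁵.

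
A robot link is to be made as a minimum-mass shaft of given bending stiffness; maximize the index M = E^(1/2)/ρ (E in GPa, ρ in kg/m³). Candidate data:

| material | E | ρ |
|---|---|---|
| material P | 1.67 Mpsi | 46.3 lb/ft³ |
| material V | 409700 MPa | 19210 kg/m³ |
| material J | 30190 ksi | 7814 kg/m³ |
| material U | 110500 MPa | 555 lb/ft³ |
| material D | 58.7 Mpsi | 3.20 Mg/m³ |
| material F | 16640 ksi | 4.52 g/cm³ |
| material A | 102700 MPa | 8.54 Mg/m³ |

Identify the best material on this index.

Putting every candidate on a common basis:
  material P: E = 11.51 GPa, ρ = 741.7 kg/m³
  material V: E = 409.7 GPa, ρ = 19210 kg/m³
  material J: E = 208.2 GPa, ρ = 7814 kg/m³
  material U: E = 110.5 GPa, ρ = 8890 kg/m³
  material D: E = 404.7 GPa, ρ = 3200 kg/m³
  material F: E = 114.7 GPa, ρ = 4520 kg/m³
  material A: E = 102.7 GPa, ρ = 8540 kg/m³
  material D: M = 6.29×10⁻³
  material P: M = 4.58×10⁻³
  material F: M = 2.37×10⁻³
  material J: M = 1.85×10⁻³
  material A: M = 1.19×10⁻³
  material U: M = 1.18×10⁻³
  material V: M = 1.05×10⁻³
The maximum is for material D.

material D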